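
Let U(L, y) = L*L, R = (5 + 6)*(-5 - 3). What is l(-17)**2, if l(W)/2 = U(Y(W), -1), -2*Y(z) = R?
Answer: 14992384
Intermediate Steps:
R = -88 (R = 11*(-8) = -88)
Y(z) = 44 (Y(z) = -1/2*(-88) = 44)
U(L, y) = L**2
l(W) = 3872 (l(W) = 2*44**2 = 2*1936 = 3872)
l(-17)**2 = 3872**2 = 14992384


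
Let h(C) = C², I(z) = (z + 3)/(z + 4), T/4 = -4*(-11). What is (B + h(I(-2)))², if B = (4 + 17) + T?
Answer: 622521/16 ≈ 38908.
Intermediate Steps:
T = 176 (T = 4*(-4*(-11)) = 4*44 = 176)
I(z) = (3 + z)/(4 + z)
B = 197 (B = (4 + 17) + 176 = 21 + 176 = 197)
(B + h(I(-2)))² = (197 + ((3 - 2)/(4 - 2))²)² = (197 + (1/2)²)² = (197 + ((½)*1)²)² = (197 + (½)²)² = (197 + ¼)² = (789/4)² = 622521/16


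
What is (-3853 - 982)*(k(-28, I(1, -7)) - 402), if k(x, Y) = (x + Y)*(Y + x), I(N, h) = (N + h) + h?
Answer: -6183965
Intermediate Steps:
I(N, h) = N + 2*h
k(x, Y) = (Y + x)² (k(x, Y) = (Y + x)*(Y + x) = (Y + x)²)
(-3853 - 982)*(k(-28, I(1, -7)) - 402) = (-3853 - 982)*(((1 + 2*(-7)) - 28)² - 402) = -4835*(((1 - 14) - 28)² - 402) = -4835*((-13 - 28)² - 402) = -4835*((-41)² - 402) = -4835*(1681 - 402) = -4835*1279 = -6183965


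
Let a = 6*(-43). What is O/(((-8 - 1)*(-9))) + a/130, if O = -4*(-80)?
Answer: 10351/5265 ≈ 1.9660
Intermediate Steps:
a = -258
O = 320
O/(((-8 - 1)*(-9))) + a/130 = 320/(((-8 - 1)*(-9))) - 258/130 = 320/((-9*(-9))) - 258*1/130 = 320/81 - 129/65 = 10351/5265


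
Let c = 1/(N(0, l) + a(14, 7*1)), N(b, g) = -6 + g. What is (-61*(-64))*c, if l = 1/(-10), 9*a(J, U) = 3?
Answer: -117120/173 ≈ -676.99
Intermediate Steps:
a(J, U) = ⅓ (a(J, U) = (⅑)*3 = ⅓)
l = -⅒ ≈ -0.10000
c = -30/173 (c = 1/((-6 - ⅒) + ⅓) = 1/(-61/10 + ⅓) = 1/(-173/30) = -30/173 ≈ -0.17341)
(-61*(-64))*c = -61*(-64)*(-30/173) = 3904*(-30/173) = -117120/173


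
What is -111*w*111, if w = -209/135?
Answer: 286121/15 ≈ 19075.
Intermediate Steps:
w = -209/135 (w = -209*1/135 = -209/135 ≈ -1.5481)
-111*w*111 = -111*(-209/135)*111 = (7733/45)*111 = 286121/15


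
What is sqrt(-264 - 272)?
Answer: 2*I*sqrt(134) ≈ 23.152*I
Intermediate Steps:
sqrt(-264 - 272) = sqrt(-536) = 2*I*sqrt(134)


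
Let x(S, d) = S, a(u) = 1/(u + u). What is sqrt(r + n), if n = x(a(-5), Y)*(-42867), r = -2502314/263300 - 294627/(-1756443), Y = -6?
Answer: 3*sqrt(28235861781788986675818)/7707857365 ≈ 65.402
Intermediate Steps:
r = -719599436667/77078573650 (r = -2502314*1/263300 - 294627*(-1/1756443) = -1251157/131650 + 98209/585481 = -719599436667/77078573650 ≈ -9.3359)
a(u) = 1/(2*u)
n = 42867/10 (n = ((1/2)/(-5))*(-42867) = ((1/2)*(-1/5))*(-42867) = -1/10*(-42867) = 42867/10 ≈ 4286.7)
sqrt(r + n) = sqrt(-719599436667/77078573650 + 42867/10) = sqrt(164846561114394/38539286825) = 3*sqrt(28235861781788986675818)/7707857365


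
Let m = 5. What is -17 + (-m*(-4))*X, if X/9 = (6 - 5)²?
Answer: 163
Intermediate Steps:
X = 9 (X = 9*(6 - 5)² = 9*1² = 9*1 = 9)
-17 + (-m*(-4))*X = -17 + (-1*5*(-4))*9 = -17 - 5*(-4)*9 = -17 + 20*9 = -17 + 180 = 163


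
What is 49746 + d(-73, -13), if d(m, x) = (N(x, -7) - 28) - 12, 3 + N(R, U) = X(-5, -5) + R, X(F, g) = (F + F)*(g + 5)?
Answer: 49690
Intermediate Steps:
X(F, g) = 2*F*(5 + g) (X(F, g) = (2*F)*(5 + g) = 2*F*(5 + g))
N(R, U) = -3 + R (N(R, U) = -3 + (2*(-5)*(5 - 5) + R) = -3 + (2*(-5)*0 + R) = -3 + (0 + R) = -3 + R)
d(m, x) = -43 + x (d(m, x) = ((-3 + x) - 28) - 12 = (-31 + x) - 12 = -43 + x)
49746 + d(-73, -13) = 49746 + (-43 - 13) = 49746 - 56 = 49690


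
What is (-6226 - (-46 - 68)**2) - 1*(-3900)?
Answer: -15322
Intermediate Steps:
(-6226 - (-46 - 68)**2) - 1*(-3900) = (-6226 - 1*(-114)**2) + 3900 = (-6226 - 1*12996) + 3900 = (-6226 - 12996) + 3900 = -19222 + 3900 = -15322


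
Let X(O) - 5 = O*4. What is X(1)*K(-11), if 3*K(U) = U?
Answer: -33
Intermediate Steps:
X(O) = 5 + 4*O (X(O) = 5 + O*4 = 5 + 4*O)
K(U) = U/3
X(1)*K(-11) = (5 + 4*1)*((⅓)*(-11)) = (5 + 4)*(-11/3) = 9*(-11/3) = -33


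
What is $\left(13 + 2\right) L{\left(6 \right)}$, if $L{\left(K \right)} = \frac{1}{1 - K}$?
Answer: $-3$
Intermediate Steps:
$\left(13 + 2\right) L{\left(6 \right)} = \left(13 + 2\right) \left(- \frac{1}{-1 + 6}\right) = 15 \left(- \frac{1}{5}\right) = -3$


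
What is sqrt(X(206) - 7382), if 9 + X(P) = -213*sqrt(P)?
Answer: sqrt(-7391 - 213*sqrt(206)) ≈ 102.22*I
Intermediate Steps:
X(P) = -9 - 213*sqrt(P)
sqrt(X(206) - 7382) = sqrt((-9 - 213*sqrt(206)) - 7382) = sqrt(-7391 - 213*sqrt(206))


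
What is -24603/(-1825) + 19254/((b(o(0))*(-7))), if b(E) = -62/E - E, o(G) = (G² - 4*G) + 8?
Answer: 50468041/268275 ≈ 188.12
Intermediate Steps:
o(G) = 8 + G² - 4*G
b(E) = -E - 62/E
-24603/(-1825) + 19254/((b(o(0))*(-7))) = -24603/(-1825) + 19254/(((-(8 + 0² - 4*0) - 62/(8 + 0² - 4*0))*(-7))) = -24603*(-1/1825) + 19254/(((-(8 + 0 + 0) - 62/(8 + 0 + 0))*(-7))) = 24603/1825 + 19254/(((-1*8 - 62/8)*(-7))) = 24603/1825 + 19254/(((-8 - 62*⅛)*(-7))) = 24603/1825 + 19254/(((-8 - 31/4)*(-7))) = 24603/1825 + 19254/((-63/4*(-7))) = 24603/1825 + 19254/(441/4) = 24603/1825 + 19254*(4/441) = 24603/1825 + 25672/147 = 50468041/268275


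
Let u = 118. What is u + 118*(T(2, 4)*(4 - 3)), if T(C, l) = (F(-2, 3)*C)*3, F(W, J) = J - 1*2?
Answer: 826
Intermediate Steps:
F(W, J) = -2 + J (F(W, J) = J - 2 = -2 + J)
T(C, l) = 3*C (T(C, l) = ((-2 + 3)*C)*3 = (1*C)*3 = C*3 = 3*C)
u + 118*(T(2, 4)*(4 - 3)) = 118 + 118*((3*2)*(4 - 3)) = 118 + 118*(6*1) = 118 + 118*6 = 118 + 708 = 826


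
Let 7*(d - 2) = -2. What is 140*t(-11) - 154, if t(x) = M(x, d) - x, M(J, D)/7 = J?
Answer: -9394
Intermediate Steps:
d = 12/7 (d = 2 + (1/7)*(-2) = 2 - 2/7 = 12/7 ≈ 1.7143)
M(J, D) = 7*J
t(x) = 6*x (t(x) = 7*x - x = 6*x)
140*t(-11) - 154 = 140*(6*(-11)) - 154 = 140*(-66) - 154 = -9240 - 154 = -9394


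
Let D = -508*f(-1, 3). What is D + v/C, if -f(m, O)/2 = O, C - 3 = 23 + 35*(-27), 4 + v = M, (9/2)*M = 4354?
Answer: 25201336/8271 ≈ 3047.0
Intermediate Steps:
M = 8708/9 (M = (2/9)*4354 = 8708/9 ≈ 967.56)
v = 8672/9 (v = -4 + 8708/9 = 8672/9 ≈ 963.56)
C = -919 (C = 3 + (23 + 35*(-27)) = 3 + (23 - 945) = 3 - 922 = -919)
f(m, O) = -2*O
D = 3048 (D = -(-1016)*3 = -508*(-6) = 3048)
D + v/C = 3048 + (8672/9)/(-919) = 3048 + (8672/9)*(-1/919) = 3048 - 8672/8271 = 25201336/8271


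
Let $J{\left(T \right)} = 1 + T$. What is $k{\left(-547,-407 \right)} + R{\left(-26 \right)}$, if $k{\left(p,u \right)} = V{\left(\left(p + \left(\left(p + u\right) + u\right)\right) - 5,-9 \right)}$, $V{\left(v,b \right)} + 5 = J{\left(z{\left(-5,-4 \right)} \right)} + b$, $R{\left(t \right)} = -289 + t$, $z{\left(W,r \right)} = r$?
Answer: $-332$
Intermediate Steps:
$V{\left(v,b \right)} = -8 + b$ ($V{\left(v,b \right)} = -5 + \left(\left(1 - 4\right) + b\right) = -5 + \left(-3 + b\right) = -8 + b$)
$k{\left(p,u \right)} = -17$ ($k{\left(p,u \right)} = -8 - 9 = -17$)
$k{\left(-547,-407 \right)} + R{\left(-26 \right)} = -17 - 315 = -332$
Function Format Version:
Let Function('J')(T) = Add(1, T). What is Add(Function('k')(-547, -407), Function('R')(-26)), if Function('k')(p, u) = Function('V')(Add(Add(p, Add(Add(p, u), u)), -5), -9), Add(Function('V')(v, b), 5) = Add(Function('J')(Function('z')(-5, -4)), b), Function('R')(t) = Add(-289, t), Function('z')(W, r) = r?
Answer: -332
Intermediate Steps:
Function('V')(v, b) = Add(-8, b) (Function('V')(v, b) = Add(-5, Add(Add(1, -4), b)) = Add(-5, Add(-3, b)) = Add(-8, b))
Function('k')(p, u) = -17 (Function('k')(p, u) = Add(-8, -9) = -17)
Add(Function('k')(-547, -407), Function('R')(-26)) = Add(-17, Add(-289, -26)) = Add(-17, -315) = -332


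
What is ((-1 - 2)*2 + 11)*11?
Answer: 55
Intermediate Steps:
((-1 - 2)*2 + 11)*11 = (-3*2 + 11)*11 = (-6 + 11)*11 = 5*11 = 55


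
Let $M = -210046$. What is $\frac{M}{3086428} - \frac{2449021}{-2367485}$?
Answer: $\frac{3530723116339}{3653535996790} \approx 0.96638$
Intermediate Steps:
$\frac{M}{3086428} - \frac{2449021}{-2367485} = - \frac{210046}{3086428} - \frac{2449021}{-2367485} = \left(-210046\right) \frac{1}{3086428} - - \frac{2449021}{2367485} = - \frac{105023}{1543214} + \frac{2449021}{2367485} = \frac{3530723116339}{3653535996790}$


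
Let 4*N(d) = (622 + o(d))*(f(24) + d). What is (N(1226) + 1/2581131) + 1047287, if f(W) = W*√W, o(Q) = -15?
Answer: 6366785498117/5162262 + 7284*√6 ≈ 1.2512e+6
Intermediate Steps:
f(W) = W^(3/2)
N(d) = 7284*√6 + 607*d/4 (N(d) = ((622 - 15)*(24^(3/2) + d))/4 = (607*(48*√6 + d))/4 = (607*(d + 48*√6))/4 = (607*d + 29136*√6)/4 = 7284*√6 + 607*d/4)
(N(1226) + 1/2581131) + 1047287 = ((7284*√6 + (607/4)*1226) + 1/2581131) + 1047287 = ((7284*√6 + 372091/2) + 1/2581131) + 1047287 = ((372091/2 + 7284*√6) + 1/2581131) + 1047287 = (960415614923/5162262 + 7284*√6) + 1047287 = 6366785498117/5162262 + 7284*√6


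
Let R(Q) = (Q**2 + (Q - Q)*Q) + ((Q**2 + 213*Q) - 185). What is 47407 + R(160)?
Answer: 132502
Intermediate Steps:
R(Q) = -185 + 2*Q**2 + 213*Q (R(Q) = (Q**2 + 0*Q) + (-185 + Q**2 + 213*Q) = (Q**2 + 0) + (-185 + Q**2 + 213*Q) = Q**2 + (-185 + Q**2 + 213*Q) = -185 + 2*Q**2 + 213*Q)
47407 + R(160) = 47407 + (-185 + 2*160**2 + 213*160) = 47407 + (-185 + 2*25600 + 34080) = 47407 + (-185 + 51200 + 34080) = 47407 + 85095 = 132502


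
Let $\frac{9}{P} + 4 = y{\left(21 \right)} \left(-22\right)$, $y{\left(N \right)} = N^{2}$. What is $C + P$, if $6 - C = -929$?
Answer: $\frac{9075101}{9706} \approx 935.0$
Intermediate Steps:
$C = 935$ ($C = 6 - -929 = 6 + 929 = 935$)
$P = - \frac{9}{9706}$ ($P = \frac{9}{-4 + 21^{2} \left(-22\right)} = \frac{9}{-4 + 441 \left(-22\right)} = \frac{9}{-4 - 9702} = \frac{9}{-9706} = 9 \left(- \frac{1}{9706}\right) = - \frac{9}{9706} \approx -0.00092726$)
$C + P = 935 - \frac{9}{9706} = \frac{9075101}{9706}$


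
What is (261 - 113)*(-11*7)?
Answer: -11396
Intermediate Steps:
(261 - 113)*(-11*7) = 148*(-77) = -11396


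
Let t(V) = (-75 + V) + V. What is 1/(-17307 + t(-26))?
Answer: -1/17434 ≈ -5.7359e-5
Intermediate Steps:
t(V) = -75 + 2*V
1/(-17307 + t(-26)) = 1/(-17307 + (-75 + 2*(-26))) = 1/(-17307 + (-75 - 52)) = 1/(-17307 - 127) = 1/(-17434) = -1/17434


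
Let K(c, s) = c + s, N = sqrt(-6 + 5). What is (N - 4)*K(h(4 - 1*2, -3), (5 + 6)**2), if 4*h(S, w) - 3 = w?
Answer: -484 + 121*I ≈ -484.0 + 121.0*I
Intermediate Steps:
h(S, w) = 3/4 + w/4
N = I (N = sqrt(-1) = I ≈ 1.0*I)
(N - 4)*K(h(4 - 1*2, -3), (5 + 6)**2) = (I - 4)*((3/4 + (1/4)*(-3)) + (5 + 6)**2) = (-4 + I)*((3/4 - 3/4) + 11**2) = (-4 + I)*(0 + 121) = (-4 + I)*121 = -484 + 121*I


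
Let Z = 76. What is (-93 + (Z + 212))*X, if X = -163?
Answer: -31785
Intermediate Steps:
(-93 + (Z + 212))*X = (-93 + (76 + 212))*(-163) = (-93 + 288)*(-163) = 195*(-163) = -31785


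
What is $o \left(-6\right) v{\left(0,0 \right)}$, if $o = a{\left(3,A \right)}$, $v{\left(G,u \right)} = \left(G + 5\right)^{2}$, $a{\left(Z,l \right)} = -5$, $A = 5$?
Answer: $750$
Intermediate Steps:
$v{\left(G,u \right)} = \left(5 + G\right)^{2}$
$o = -5$
$o \left(-6\right) v{\left(0,0 \right)} = \left(-5\right) \left(-6\right) \left(5 + 0\right)^{2} = 30 \cdot 5^{2} = 30 \cdot 25 = 750$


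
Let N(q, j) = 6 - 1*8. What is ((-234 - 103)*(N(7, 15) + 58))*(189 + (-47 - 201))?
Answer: 1113448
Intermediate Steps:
N(q, j) = -2 (N(q, j) = 6 - 8 = -2)
((-234 - 103)*(N(7, 15) + 58))*(189 + (-47 - 201)) = ((-234 - 103)*(-2 + 58))*(189 + (-47 - 201)) = (-337*56)*(189 - 248) = -18872*(-59) = 1113448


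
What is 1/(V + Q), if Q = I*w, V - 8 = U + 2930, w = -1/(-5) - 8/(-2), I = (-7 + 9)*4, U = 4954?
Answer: 5/39628 ≈ 0.00012617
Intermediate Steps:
I = 8 (I = 2*4 = 8)
w = 21/5 (w = -1*(-⅕) - 8*(-½) = ⅕ + 4 = 21/5 ≈ 4.2000)
V = 7892 (V = 8 + (4954 + 2930) = 8 + 7884 = 7892)
Q = 168/5 (Q = 8*(21/5) = 168/5 ≈ 33.600)
1/(V + Q) = 1/(7892 + 168/5) = 1/(39628/5) = 5/39628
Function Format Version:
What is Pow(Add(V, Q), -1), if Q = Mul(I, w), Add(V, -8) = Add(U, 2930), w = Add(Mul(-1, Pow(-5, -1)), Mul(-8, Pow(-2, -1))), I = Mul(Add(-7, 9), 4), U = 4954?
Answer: Rational(5, 39628) ≈ 0.00012617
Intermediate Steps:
I = 8 (I = Mul(2, 4) = 8)
w = Rational(21, 5) (w = Add(Mul(-1, Rational(-1, 5)), Mul(-8, Rational(-1, 2))) = Add(Rational(1, 5), 4) = Rational(21, 5) ≈ 4.2000)
V = 7892 (V = Add(8, Add(4954, 2930)) = Add(8, 7884) = 7892)
Q = Rational(168, 5) (Q = Mul(8, Rational(21, 5)) = Rational(168, 5) ≈ 33.600)
Pow(Add(V, Q), -1) = Pow(Add(7892, Rational(168, 5)), -1) = Pow(Rational(39628, 5), -1) = Rational(5, 39628)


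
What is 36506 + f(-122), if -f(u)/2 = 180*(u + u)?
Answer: 124346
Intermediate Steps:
f(u) = -720*u (f(u) = -360*(u + u) = -360*2*u = -720*u)
36506 + f(-122) = 36506 - 720*(-122) = 36506 + 87840 = 124346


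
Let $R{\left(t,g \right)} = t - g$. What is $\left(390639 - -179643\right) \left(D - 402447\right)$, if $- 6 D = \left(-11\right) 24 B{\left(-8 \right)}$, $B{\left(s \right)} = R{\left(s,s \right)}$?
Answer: $-229508280054$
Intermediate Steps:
$B{\left(s \right)} = 0$ ($B{\left(s \right)} = s - s = 0$)
$D = 0$ ($D = - \frac{\left(-11\right) 24 \cdot 0}{6} = - \frac{\left(-264\right) 0}{6} = \left(- \frac{1}{6}\right) 0 = 0$)
$\left(390639 - -179643\right) \left(D - 402447\right) = \left(390639 - -179643\right) \left(0 - 402447\right) = \left(390639 + 179643\right) \left(-402447\right) = 570282 \left(-402447\right) = -229508280054$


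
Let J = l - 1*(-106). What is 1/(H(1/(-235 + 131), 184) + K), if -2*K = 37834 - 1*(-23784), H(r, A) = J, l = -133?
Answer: -1/30836 ≈ -3.2430e-5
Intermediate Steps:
J = -27 (J = -133 - 1*(-106) = -133 + 106 = -27)
H(r, A) = -27
K = -30809 (K = -(37834 - 1*(-23784))/2 = -(37834 + 23784)/2 = -½*61618 = -30809)
1/(H(1/(-235 + 131), 184) + K) = 1/(-27 - 30809) = 1/(-30836) = -1/30836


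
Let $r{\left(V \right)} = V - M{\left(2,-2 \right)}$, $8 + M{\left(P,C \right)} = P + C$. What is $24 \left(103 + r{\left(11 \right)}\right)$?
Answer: $2928$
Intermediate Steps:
$M{\left(P,C \right)} = -8 + C + P$ ($M{\left(P,C \right)} = -8 + \left(P + C\right) = -8 + \left(C + P\right) = -8 + C + P$)
$r{\left(V \right)} = 8 + V$ ($r{\left(V \right)} = V - \left(-8 - 2 + 2\right) = V - -8 = V + 8 = 8 + V$)
$24 \left(103 + r{\left(11 \right)}\right) = 24 \left(103 + \left(8 + 11\right)\right) = 24 \left(103 + 19\right) = 24 \cdot 122 = 2928$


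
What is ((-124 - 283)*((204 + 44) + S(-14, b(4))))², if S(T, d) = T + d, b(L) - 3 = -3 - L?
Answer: 8762832100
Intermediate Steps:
b(L) = -L (b(L) = 3 + (-3 - L) = -L)
((-124 - 283)*((204 + 44) + S(-14, b(4))))² = ((-124 - 283)*((204 + 44) + (-14 - 1*4)))² = (-407*(248 + (-14 - 4)))² = (-407*(248 - 18))² = (-407*230)² = (-93610)² = 8762832100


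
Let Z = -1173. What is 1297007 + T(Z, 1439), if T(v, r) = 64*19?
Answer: 1298223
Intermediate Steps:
T(v, r) = 1216
1297007 + T(Z, 1439) = 1297007 + 1216 = 1298223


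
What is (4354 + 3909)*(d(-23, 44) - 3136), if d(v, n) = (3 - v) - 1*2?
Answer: -25714456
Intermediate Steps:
d(v, n) = 1 - v (d(v, n) = (3 - v) - 2 = 1 - v)
(4354 + 3909)*(d(-23, 44) - 3136) = (4354 + 3909)*((1 - 1*(-23)) - 3136) = 8263*((1 + 23) - 3136) = 8263*(24 - 3136) = 8263*(-3112) = -25714456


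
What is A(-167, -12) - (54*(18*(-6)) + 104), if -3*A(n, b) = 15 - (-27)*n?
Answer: 7226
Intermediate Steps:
A(n, b) = -5 - 9*n (A(n, b) = -(15 - (-27)*n)/3 = -(15 + 27*n)/3 = -5 - 9*n)
A(-167, -12) - (54*(18*(-6)) + 104) = (-5 - 9*(-167)) - (54*(18*(-6)) + 104) = (-5 + 1503) - (54*(-108) + 104) = 1498 - (-5832 + 104) = 1498 - 1*(-5728) = 1498 + 5728 = 7226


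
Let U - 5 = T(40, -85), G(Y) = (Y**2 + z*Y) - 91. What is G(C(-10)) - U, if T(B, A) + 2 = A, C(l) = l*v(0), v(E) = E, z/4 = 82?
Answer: -9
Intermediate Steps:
z = 328 (z = 4*82 = 328)
C(l) = 0 (C(l) = l*0 = 0)
G(Y) = -91 + Y**2 + 328*Y (G(Y) = (Y**2 + 328*Y) - 91 = -91 + Y**2 + 328*Y)
T(B, A) = -2 + A
U = -82 (U = 5 + (-2 - 85) = 5 - 87 = -82)
G(C(-10)) - U = (-91 + 0**2 + 328*0) - 1*(-82) = (-91 + 0 + 0) + 82 = -91 + 82 = -9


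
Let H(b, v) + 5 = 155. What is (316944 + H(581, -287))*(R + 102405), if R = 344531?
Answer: 141720723984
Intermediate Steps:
H(b, v) = 150 (H(b, v) = -5 + 155 = 150)
(316944 + H(581, -287))*(R + 102405) = (316944 + 150)*(344531 + 102405) = 317094*446936 = 141720723984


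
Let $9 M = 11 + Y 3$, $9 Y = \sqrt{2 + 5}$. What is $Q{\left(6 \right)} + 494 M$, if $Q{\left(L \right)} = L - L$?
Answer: $\frac{5434}{9} + \frac{494 \sqrt{7}}{27} \approx 652.19$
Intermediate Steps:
$Y = \frac{\sqrt{7}}{9}$ ($Y = \frac{\sqrt{2 + 5}}{9} = \frac{\sqrt{7}}{9} \approx 0.29397$)
$M = \frac{11}{9} + \frac{\sqrt{7}}{27}$ ($M = \frac{11 + \frac{\sqrt{7}}{9} \cdot 3}{9} = \frac{11 + \frac{\sqrt{7}}{3}}{9} = \frac{11}{9} + \frac{\sqrt{7}}{27} \approx 1.3202$)
$Q{\left(L \right)} = 0$
$Q{\left(6 \right)} + 494 M = 0 + 494 \left(\frac{11}{9} + \frac{\sqrt{7}}{27}\right) = 0 + \left(\frac{5434}{9} + \frac{494 \sqrt{7}}{27}\right) = \frac{5434}{9} + \frac{494 \sqrt{7}}{27}$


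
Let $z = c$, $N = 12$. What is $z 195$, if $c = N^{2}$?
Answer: $28080$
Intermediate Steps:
$c = 144$ ($c = 12^{2} = 144$)
$z = 144$
$z 195 = 144 \cdot 195 = 28080$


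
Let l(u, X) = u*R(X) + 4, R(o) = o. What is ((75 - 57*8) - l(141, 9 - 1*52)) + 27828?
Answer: 33506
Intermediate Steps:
l(u, X) = 4 + X*u (l(u, X) = u*X + 4 = X*u + 4 = 4 + X*u)
((75 - 57*8) - l(141, 9 - 1*52)) + 27828 = ((75 - 57*8) - (4 + (9 - 1*52)*141)) + 27828 = ((75 - 456) - (4 + (9 - 52)*141)) + 27828 = (-381 - (4 - 43*141)) + 27828 = (-381 - (4 - 6063)) + 27828 = (-381 - 1*(-6059)) + 27828 = (-381 + 6059) + 27828 = 5678 + 27828 = 33506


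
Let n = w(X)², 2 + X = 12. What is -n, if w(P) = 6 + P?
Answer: -256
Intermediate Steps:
X = 10 (X = -2 + 12 = 10)
n = 256 (n = (6 + 10)² = 16² = 256)
-n = -1*256 = -256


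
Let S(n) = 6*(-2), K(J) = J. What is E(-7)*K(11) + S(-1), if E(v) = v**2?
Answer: 527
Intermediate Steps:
S(n) = -12
E(-7)*K(11) + S(-1) = (-7)**2*11 - 12 = 49*11 - 12 = 539 - 12 = 527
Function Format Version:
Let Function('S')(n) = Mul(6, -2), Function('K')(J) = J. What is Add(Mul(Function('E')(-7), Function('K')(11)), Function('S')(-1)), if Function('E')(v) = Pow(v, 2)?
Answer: 527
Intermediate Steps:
Function('S')(n) = -12
Add(Mul(Function('E')(-7), Function('K')(11)), Function('S')(-1)) = Add(Mul(Pow(-7, 2), 11), -12) = Add(Mul(49, 11), -12) = Add(539, -12) = 527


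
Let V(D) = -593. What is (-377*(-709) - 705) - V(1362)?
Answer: 267181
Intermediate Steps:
(-377*(-709) - 705) - V(1362) = (-377*(-709) - 705) - 1*(-593) = (267293 - 705) + 593 = 266588 + 593 = 267181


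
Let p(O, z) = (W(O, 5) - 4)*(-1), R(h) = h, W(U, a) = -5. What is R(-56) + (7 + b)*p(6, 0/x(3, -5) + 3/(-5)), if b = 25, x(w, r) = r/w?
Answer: 232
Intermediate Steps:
p(O, z) = 9 (p(O, z) = (-5 - 4)*(-1) = -9*(-1) = 9)
R(-56) + (7 + b)*p(6, 0/x(3, -5) + 3/(-5)) = -56 + (7 + 25)*9 = -56 + 32*9 = -56 + 288 = 232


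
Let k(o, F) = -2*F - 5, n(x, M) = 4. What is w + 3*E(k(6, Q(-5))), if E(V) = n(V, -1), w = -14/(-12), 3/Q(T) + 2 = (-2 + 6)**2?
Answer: 79/6 ≈ 13.167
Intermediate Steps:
Q(T) = 3/14 (Q(T) = 3/(-2 + (-2 + 6)**2) = 3/(-2 + 4**2) = 3/(-2 + 16) = 3/14)
k(o, F) = -5 - 2*F
w = 7/6 (w = -14*(-1/12) = 7/6 ≈ 1.1667)
E(V) = 4
w + 3*E(k(6, Q(-5))) = 7/6 + 3*4 = 7/6 + 12 = 79/6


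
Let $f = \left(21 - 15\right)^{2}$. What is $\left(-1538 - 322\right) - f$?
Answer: $-1896$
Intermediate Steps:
$f = 36$ ($f = 6^{2} = 36$)
$\left(-1538 - 322\right) - f = \left(-1538 - 322\right) - 36 = -1860 - 36 = -1896$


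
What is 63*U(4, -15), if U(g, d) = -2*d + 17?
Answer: 2961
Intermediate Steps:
U(g, d) = 17 - 2*d
63*U(4, -15) = 63*(17 - 2*(-15)) = 63*(17 + 30) = 63*47 = 2961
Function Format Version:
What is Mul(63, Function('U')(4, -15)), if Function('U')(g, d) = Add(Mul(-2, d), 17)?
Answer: 2961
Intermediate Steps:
Function('U')(g, d) = Add(17, Mul(-2, d))
Mul(63, Function('U')(4, -15)) = Mul(63, Add(17, Mul(-2, -15))) = Mul(63, Add(17, 30)) = Mul(63, 47) = 2961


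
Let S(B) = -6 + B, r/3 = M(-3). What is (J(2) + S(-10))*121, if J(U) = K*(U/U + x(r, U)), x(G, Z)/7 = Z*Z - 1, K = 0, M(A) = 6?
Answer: -1936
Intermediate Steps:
r = 18 (r = 3*6 = 18)
x(G, Z) = -7 + 7*Z² (x(G, Z) = 7*(Z*Z - 1) = 7*(Z² - 1) = 7*(-1 + Z²) = -7 + 7*Z²)
J(U) = 0 (J(U) = 0*(U/U + (-7 + 7*U²)) = 0*(1 + (-7 + 7*U²)) = 0*(-6 + 7*U²) = 0)
(J(2) + S(-10))*121 = (0 + (-6 - 10))*121 = (0 - 16)*121 = -16*121 = -1936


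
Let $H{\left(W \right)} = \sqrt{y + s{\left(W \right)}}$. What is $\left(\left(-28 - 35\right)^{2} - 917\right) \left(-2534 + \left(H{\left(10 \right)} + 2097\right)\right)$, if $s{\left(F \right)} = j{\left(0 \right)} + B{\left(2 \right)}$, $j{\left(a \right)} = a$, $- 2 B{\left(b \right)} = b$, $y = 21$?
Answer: $-1333724 + 6104 \sqrt{5} \approx -1.3201 \cdot 10^{6}$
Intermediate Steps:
$B{\left(b \right)} = - \frac{b}{2}$
$s{\left(F \right)} = -1$ ($s{\left(F \right)} = 0 - 1 = -1$)
$H{\left(W \right)} = 2 \sqrt{5}$ ($H{\left(W \right)} = \sqrt{21 - 1} = \sqrt{20} = 2 \sqrt{5}$)
$\left(\left(-28 - 35\right)^{2} - 917\right) \left(-2534 + \left(H{\left(10 \right)} + 2097\right)\right) = \left(\left(-28 - 35\right)^{2} - 917\right) \left(-2534 + \left(2 \sqrt{5} + 2097\right)\right) = \left(\left(-63\right)^{2} - 917\right) \left(-2534 + \left(2097 + 2 \sqrt{5}\right)\right) = \left(3969 - 917\right) \left(-437 + 2 \sqrt{5}\right) = 3052 \left(-437 + 2 \sqrt{5}\right) = -1333724 + 6104 \sqrt{5}$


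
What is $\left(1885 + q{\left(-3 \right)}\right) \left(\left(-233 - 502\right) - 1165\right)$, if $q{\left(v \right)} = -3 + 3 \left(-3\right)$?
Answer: $-3558700$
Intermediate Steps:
$q{\left(v \right)} = -12$ ($q{\left(v \right)} = -3 - 9 = -12$)
$\left(1885 + q{\left(-3 \right)}\right) \left(\left(-233 - 502\right) - 1165\right) = \left(1885 - 12\right) \left(\left(-233 - 502\right) - 1165\right) = 1873 \left(-735 - 1165\right) = 1873 \left(-1900\right) = -3558700$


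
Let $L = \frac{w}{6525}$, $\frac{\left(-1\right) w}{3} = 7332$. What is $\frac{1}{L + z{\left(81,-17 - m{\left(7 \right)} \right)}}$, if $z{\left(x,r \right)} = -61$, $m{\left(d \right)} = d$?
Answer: $- \frac{725}{46669} \approx -0.015535$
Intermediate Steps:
$w = -21996$ ($w = \left(-3\right) 7332 = -21996$)
$L = - \frac{2444}{725}$ ($L = - \frac{21996}{6525} = \left(-21996\right) \frac{1}{6525} = - \frac{2444}{725} \approx -3.371$)
$\frac{1}{L + z{\left(81,-17 - m{\left(7 \right)} \right)}} = \frac{1}{- \frac{2444}{725} - 61} = \frac{1}{- \frac{46669}{725}} = - \frac{725}{46669}$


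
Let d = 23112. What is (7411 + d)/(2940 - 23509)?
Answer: -30523/20569 ≈ -1.4839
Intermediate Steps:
(7411 + d)/(2940 - 23509) = (7411 + 23112)/(2940 - 23509) = 30523/(-20569) = 30523*(-1/20569) = -30523/20569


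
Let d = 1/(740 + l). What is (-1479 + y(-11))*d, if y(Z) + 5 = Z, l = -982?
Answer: 1495/242 ≈ 6.1777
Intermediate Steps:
y(Z) = -5 + Z
d = -1/242 (d = 1/(740 - 982) = 1/(-242) = -1/242 ≈ -0.0041322)
(-1479 + y(-11))*d = (-1479 + (-5 - 11))*(-1/242) = (-1479 - 16)*(-1/242) = -1495*(-1/242) = 1495/242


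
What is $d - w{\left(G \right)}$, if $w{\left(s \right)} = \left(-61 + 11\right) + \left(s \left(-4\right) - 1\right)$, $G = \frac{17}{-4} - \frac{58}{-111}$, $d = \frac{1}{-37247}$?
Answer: $\frac{149211371}{4134417} \approx 36.09$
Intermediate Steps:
$d = - \frac{1}{37247} \approx -2.6848 \cdot 10^{-5}$
$G = - \frac{1655}{444}$ ($G = 17 \left(- \frac{1}{4}\right) - - \frac{58}{111} = - \frac{17}{4} + \frac{58}{111} = - \frac{1655}{444} \approx -3.7275$)
$w{\left(s \right)} = -51 - 4 s$ ($w{\left(s \right)} = -50 - \left(1 + 4 s\right) = -51 - 4 s$)
$d - w{\left(G \right)} = - \frac{1}{37247} - \left(-51 - - \frac{1655}{111}\right) = - \frac{1}{37247} - \left(-51 + \frac{1655}{111}\right) = - \frac{1}{37247} - - \frac{4006}{111} = - \frac{1}{37247} + \frac{4006}{111} = \frac{149211371}{4134417}$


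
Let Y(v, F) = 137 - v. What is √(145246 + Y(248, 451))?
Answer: √145135 ≈ 380.97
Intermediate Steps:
√(145246 + Y(248, 451)) = √(145246 + (137 - 1*248)) = √(145246 + (137 - 248)) = √(145246 - 111) = √145135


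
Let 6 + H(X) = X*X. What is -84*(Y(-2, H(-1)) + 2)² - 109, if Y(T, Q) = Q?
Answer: -865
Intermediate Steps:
H(X) = -6 + X² (H(X) = -6 + X*X = -6 + X²)
-84*(Y(-2, H(-1)) + 2)² - 109 = -84*((-6 + (-1)²) + 2)² - 109 = -84*((-6 + 1) + 2)² - 109 = -84*(-5 + 2)² - 109 = -84*(-3)² - 109 = -84*9 - 109 = -756 - 109 = -865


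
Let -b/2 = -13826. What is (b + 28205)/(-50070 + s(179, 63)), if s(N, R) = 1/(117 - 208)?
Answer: -5082987/4556371 ≈ -1.1156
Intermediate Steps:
b = 27652 (b = -2*(-13826) = 27652)
s(N, R) = -1/91 (s(N, R) = 1/(-91) = -1/91)
(b + 28205)/(-50070 + s(179, 63)) = (27652 + 28205)/(-50070 - 1/91) = 55857/(-4556371/91) = 55857*(-91/4556371) = -5082987/4556371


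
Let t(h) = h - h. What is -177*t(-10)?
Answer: 0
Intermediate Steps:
t(h) = 0
-177*t(-10) = -177*0 = 0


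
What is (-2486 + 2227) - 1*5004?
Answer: -5263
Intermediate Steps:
(-2486 + 2227) - 1*5004 = -259 - 5004 = -5263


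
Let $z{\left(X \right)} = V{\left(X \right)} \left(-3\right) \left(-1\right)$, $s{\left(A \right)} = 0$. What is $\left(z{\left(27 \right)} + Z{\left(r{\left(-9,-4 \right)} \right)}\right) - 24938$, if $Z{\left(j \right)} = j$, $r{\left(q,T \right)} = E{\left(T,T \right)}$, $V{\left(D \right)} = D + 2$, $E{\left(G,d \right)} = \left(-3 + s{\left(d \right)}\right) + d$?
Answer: $-24858$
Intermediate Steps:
$E{\left(G,d \right)} = -3 + d$ ($E{\left(G,d \right)} = \left(-3 + 0\right) + d = -3 + d$)
$V{\left(D \right)} = 2 + D$
$r{\left(q,T \right)} = -3 + T$
$z{\left(X \right)} = 6 + 3 X$ ($z{\left(X \right)} = \left(2 + X\right) \left(-3\right) \left(-1\right) = \left(-6 - 3 X\right) \left(-1\right) = 6 + 3 X$)
$\left(z{\left(27 \right)} + Z{\left(r{\left(-9,-4 \right)} \right)}\right) - 24938 = \left(\left(6 + 3 \cdot 27\right) - 7\right) - 24938 = \left(\left(6 + 81\right) - 7\right) - 24938 = \left(87 - 7\right) - 24938 = 80 - 24938 = -24858$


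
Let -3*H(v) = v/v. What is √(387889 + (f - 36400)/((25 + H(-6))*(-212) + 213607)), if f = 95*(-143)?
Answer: √151583540290799506/625133 ≈ 622.81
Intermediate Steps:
H(v) = -⅓ (H(v) = -v/(3*v) = -⅓*1 = -⅓)
f = -13585
√(387889 + (f - 36400)/((25 + H(-6))*(-212) + 213607)) = √(387889 + (-13585 - 36400)/((25 - ⅓)*(-212) + 213607)) = √(387889 - 49985/((74/3)*(-212) + 213607)) = √(387889 - 49985/(-15688/3 + 213607)) = √(387889 - 49985/625133/3) = √(387889 - 49985*3/625133) = √(387889 - 149955/625133) = √(242482064282/625133) = √151583540290799506/625133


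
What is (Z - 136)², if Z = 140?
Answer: 16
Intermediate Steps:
(Z - 136)² = (140 - 136)² = 4² = 16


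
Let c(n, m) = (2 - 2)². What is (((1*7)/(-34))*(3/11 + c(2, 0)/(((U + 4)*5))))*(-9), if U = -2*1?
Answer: 189/374 ≈ 0.50535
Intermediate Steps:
U = -2
c(n, m) = 0 (c(n, m) = 0² = 0)
(((1*7)/(-34))*(3/11 + c(2, 0)/(((U + 4)*5))))*(-9) = (((1*7)/(-34))*(3/11 + 0/(((-2 + 4)*5))))*(-9) = ((7*(-1/34))*(3*(1/11) + 0/((2*5))))*(-9) = -7*(3/11 + 0/10)/34*(-9) = -7*(3/11 + 0*(⅒))/34*(-9) = -7*(3/11 + 0)/34*(-9) = -7/34*3/11*(-9) = -21/374*(-9) = 189/374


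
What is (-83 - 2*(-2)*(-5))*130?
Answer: -13390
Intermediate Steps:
(-83 - 2*(-2)*(-5))*130 = (-83 + 4*(-5))*130 = (-83 - 20)*130 = -103*130 = -13390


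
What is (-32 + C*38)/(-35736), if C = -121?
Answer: 2315/17868 ≈ 0.12956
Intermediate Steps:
(-32 + C*38)/(-35736) = (-32 - 121*38)/(-35736) = (-32 - 4598)*(-1/35736) = -4630*(-1/35736) = 2315/17868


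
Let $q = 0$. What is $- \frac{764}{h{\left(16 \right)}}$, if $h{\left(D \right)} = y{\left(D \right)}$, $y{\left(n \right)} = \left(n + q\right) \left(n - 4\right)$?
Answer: $- \frac{191}{48} \approx -3.9792$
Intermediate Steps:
$y{\left(n \right)} = n \left(-4 + n\right)$ ($y{\left(n \right)} = \left(n + 0\right) \left(n - 4\right) = n \left(-4 + n\right)$)
$h{\left(D \right)} = D \left(-4 + D\right)$
$- \frac{764}{h{\left(16 \right)}} = - \frac{764}{16 \left(-4 + 16\right)} = - \frac{764}{16 \cdot 12} = - \frac{764}{192} = \left(-764\right) \frac{1}{192} = - \frac{191}{48}$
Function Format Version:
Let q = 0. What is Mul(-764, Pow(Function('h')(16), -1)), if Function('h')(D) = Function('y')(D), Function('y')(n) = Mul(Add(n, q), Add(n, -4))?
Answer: Rational(-191, 48) ≈ -3.9792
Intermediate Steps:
Function('y')(n) = Mul(n, Add(-4, n)) (Function('y')(n) = Mul(Add(n, 0), Add(n, -4)) = Mul(n, Add(-4, n)))
Function('h')(D) = Mul(D, Add(-4, D))
Mul(-764, Pow(Function('h')(16), -1)) = Mul(-764, Pow(Mul(16, Add(-4, 16)), -1)) = Mul(-764, Pow(Mul(16, 12), -1)) = Mul(-764, Pow(192, -1)) = Mul(-764, Rational(1, 192)) = Rational(-191, 48)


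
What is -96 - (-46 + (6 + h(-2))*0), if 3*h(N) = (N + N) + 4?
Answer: -50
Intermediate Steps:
h(N) = 4/3 + 2*N/3 (h(N) = ((N + N) + 4)/3 = (2*N + 4)/3 = (4 + 2*N)/3 = 4/3 + 2*N/3)
-96 - (-46 + (6 + h(-2))*0) = -96 - (-46 + (6 + (4/3 + (⅔)*(-2)))*0) = -96 - (-46 + (6 + (4/3 - 4/3))*0) = -96 - (-46 + (6 + 0)*0) = -96 - (-46 + 6*0) = -96 - (-46 + 0) = -96 - 1*(-46) = -96 + 46 = -50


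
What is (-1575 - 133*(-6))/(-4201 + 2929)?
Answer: 259/424 ≈ 0.61085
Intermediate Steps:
(-1575 - 133*(-6))/(-4201 + 2929) = (-1575 + 798)/(-1272) = -777*(-1/1272) = 259/424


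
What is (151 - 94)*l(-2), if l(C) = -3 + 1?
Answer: -114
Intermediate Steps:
l(C) = -2
(151 - 94)*l(-2) = (151 - 94)*(-2) = 57*(-2) = -114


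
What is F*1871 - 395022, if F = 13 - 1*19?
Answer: -406248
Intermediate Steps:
F = -6 (F = 13 - 19 = -6)
F*1871 - 395022 = -6*1871 - 395022 = -11226 - 395022 = -406248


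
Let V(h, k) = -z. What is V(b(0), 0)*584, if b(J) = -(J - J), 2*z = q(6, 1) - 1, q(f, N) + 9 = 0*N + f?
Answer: 1168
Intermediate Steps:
q(f, N) = -9 + f (q(f, N) = -9 + (0*N + f) = -9 + (0 + f) = -9 + f)
z = -2 (z = ((-9 + 6) - 1)/2 = (-3 - 1)/2 = (1/2)*(-4) = -2)
b(J) = 0 (b(J) = -1*0 = 0)
V(h, k) = 2 (V(h, k) = -1*(-2) = 2)
V(b(0), 0)*584 = 2*584 = 1168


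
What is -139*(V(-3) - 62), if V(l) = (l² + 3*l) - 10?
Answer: 10008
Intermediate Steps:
V(l) = -10 + l² + 3*l
-139*(V(-3) - 62) = -139*((-10 + (-3)² + 3*(-3)) - 62) = -139*((-10 + 9 - 9) - 62) = -139*(-10 - 62) = -139*(-72) = 10008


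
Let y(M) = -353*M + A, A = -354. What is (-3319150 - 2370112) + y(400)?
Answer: -5830816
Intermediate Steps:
y(M) = -354 - 353*M (y(M) = -353*M - 354 = -354 - 353*M)
(-3319150 - 2370112) + y(400) = (-3319150 - 2370112) + (-354 - 353*400) = -5689262 + (-354 - 141200) = -5689262 - 141554 = -5830816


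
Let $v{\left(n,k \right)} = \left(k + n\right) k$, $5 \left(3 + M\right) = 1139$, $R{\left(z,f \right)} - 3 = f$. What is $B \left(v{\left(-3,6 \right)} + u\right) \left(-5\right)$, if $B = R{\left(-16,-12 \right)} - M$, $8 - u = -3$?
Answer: $33901$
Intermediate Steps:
$R{\left(z,f \right)} = 3 + f$
$u = 11$ ($u = 8 - -3 = 8 + 3 = 11$)
$M = \frac{1124}{5}$ ($M = -3 + \frac{1}{5} \cdot 1139 = -3 + \frac{1139}{5} = \frac{1124}{5} \approx 224.8$)
$v{\left(n,k \right)} = k \left(k + n\right)$
$B = - \frac{1169}{5}$ ($B = \left(3 - 12\right) - \frac{1124}{5} = -9 - \frac{1124}{5} = - \frac{1169}{5} \approx -233.8$)
$B \left(v{\left(-3,6 \right)} + u\right) \left(-5\right) = - \frac{1169 \left(6 \left(6 - 3\right) + 11\right) \left(-5\right)}{5} = - \frac{1169 \left(6 \cdot 3 + 11\right) \left(-5\right)}{5} = - \frac{1169 \left(18 + 11\right) \left(-5\right)}{5} = - \frac{1169 \cdot 29 \left(-5\right)}{5} = \left(- \frac{1169}{5}\right) \left(-145\right) = 33901$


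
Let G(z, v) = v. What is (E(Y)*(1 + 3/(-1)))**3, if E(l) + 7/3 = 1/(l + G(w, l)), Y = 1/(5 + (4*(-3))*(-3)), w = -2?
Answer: -1295029/27 ≈ -47964.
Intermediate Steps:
Y = 1/41 (Y = 1/(5 - 12*(-3)) = 1/(5 + 36) = 1/41 ≈ 0.024390)
E(l) = -7/3 + 1/(2*l) (E(l) = -7/3 + 1/(l + l) = -7/3 + 1/(2*l))
(E(Y)*(1 + 3/(-1)))**3 = (((3 - 14*1/41)/(6*(1/41)))*(1 + 3/(-1)))**3 = (((1/6)*41*(3 - 14/41))*(1 + 3*(-1)))**3 = (((1/6)*41*(109/41))*(1 - 3))**3 = ((109/6)*(-2))**3 = (-109/3)**3 = -1295029/27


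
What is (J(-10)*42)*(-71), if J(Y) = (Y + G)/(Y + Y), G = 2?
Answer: -5964/5 ≈ -1192.8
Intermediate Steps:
J(Y) = (2 + Y)/(2*Y) (J(Y) = (Y + 2)/(Y + Y) = (2 + Y)/((2*Y)) = (2 + Y)*(1/(2*Y)) = (2 + Y)/(2*Y))
(J(-10)*42)*(-71) = (((1/2)*(2 - 10)/(-10))*42)*(-71) = (((1/2)*(-1/10)*(-8))*42)*(-71) = ((2/5)*42)*(-71) = (84/5)*(-71) = -5964/5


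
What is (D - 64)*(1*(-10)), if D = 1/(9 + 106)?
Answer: 14718/23 ≈ 639.91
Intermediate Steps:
D = 1/115 ≈ 0.0086956
(D - 64)*(1*(-10)) = (1/115 - 64)*(1*(-10)) = -7359/115*(-10) = 14718/23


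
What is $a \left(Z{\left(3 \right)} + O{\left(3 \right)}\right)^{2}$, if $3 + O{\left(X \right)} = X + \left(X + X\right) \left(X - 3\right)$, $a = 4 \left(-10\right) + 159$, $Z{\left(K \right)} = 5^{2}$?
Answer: $74375$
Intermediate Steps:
$Z{\left(K \right)} = 25$
$a = 119$ ($a = -40 + 159 = 119$)
$O{\left(X \right)} = -3 + X + 2 X \left(-3 + X\right)$ ($O{\left(X \right)} = -3 + \left(X + \left(X + X\right) \left(X - 3\right)\right) = -3 + \left(X + 2 X \left(-3 + X\right)\right) = -3 + X + 2 X \left(-3 + X\right)$)
$a \left(Z{\left(3 \right)} + O{\left(3 \right)}\right)^{2} = 119 \left(25 - \left(18 - 18\right)\right)^{2} = 119 \left(25 - 0\right)^{2} = 119 \left(25 + 0\right)^{2} = 119 \cdot 25^{2} = 119 \cdot 625 = 74375$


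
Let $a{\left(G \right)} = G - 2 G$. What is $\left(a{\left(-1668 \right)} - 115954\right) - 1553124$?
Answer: $-1667410$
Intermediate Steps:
$a{\left(G \right)} = - G$
$\left(a{\left(-1668 \right)} - 115954\right) - 1553124 = \left(\left(-1\right) \left(-1668\right) - 115954\right) - 1553124 = \left(1668 - 115954\right) - 1553124 = -114286 - 1553124 = -1667410$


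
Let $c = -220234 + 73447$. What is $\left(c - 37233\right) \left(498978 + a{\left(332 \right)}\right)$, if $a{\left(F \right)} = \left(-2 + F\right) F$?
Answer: $-111983162760$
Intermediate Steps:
$c = -146787$
$a{\left(F \right)} = F \left(-2 + F\right)$
$\left(c - 37233\right) \left(498978 + a{\left(332 \right)}\right) = \left(-146787 - 37233\right) \left(498978 + 332 \left(-2 + 332\right)\right) = - 184020 \left(498978 + 332 \cdot 330\right) = - 184020 \left(498978 + 109560\right) = \left(-184020\right) 608538 = -111983162760$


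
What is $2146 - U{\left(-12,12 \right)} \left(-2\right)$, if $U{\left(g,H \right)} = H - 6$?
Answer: $2158$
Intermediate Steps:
$U{\left(g,H \right)} = -6 + H$
$2146 - U{\left(-12,12 \right)} \left(-2\right) = 2146 - \left(-6 + 12\right) \left(-2\right) = 2146 - 6 \left(-2\right) = 2146 - -12 = 2146 + 12 = 2158$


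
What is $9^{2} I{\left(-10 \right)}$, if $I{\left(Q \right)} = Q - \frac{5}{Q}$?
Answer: $- \frac{1539}{2} \approx -769.5$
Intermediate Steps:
$9^{2} I{\left(-10 \right)} = 9^{2} \left(-10 - \frac{5}{-10}\right) = 81 \left(-10 - - \frac{1}{2}\right) = 81 \left(-10 + \frac{1}{2}\right) = 81 \left(- \frac{19}{2}\right) = - \frac{1539}{2}$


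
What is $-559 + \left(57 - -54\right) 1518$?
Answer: $167939$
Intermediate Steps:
$-559 + \left(57 - -54\right) 1518 = -559 + \left(57 + 54\right) 1518 = -559 + 111 \cdot 1518 = -559 + 168498 = 167939$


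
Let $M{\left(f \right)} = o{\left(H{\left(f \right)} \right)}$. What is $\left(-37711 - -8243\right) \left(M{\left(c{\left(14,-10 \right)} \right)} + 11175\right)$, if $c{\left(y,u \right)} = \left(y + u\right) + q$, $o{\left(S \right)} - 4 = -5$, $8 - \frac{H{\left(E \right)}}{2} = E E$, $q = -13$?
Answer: $-329275432$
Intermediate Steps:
$H{\left(E \right)} = 16 - 2 E^{2}$ ($H{\left(E \right)} = 16 - 2 E E = 16 - 2 E^{2}$)
$o{\left(S \right)} = -1$ ($o{\left(S \right)} = 4 - 5 = -1$)
$c{\left(y,u \right)} = -13 + u + y$ ($c{\left(y,u \right)} = \left(y + u\right) - 13 = \left(u + y\right) - 13 = -13 + u + y$)
$M{\left(f \right)} = -1$
$\left(-37711 - -8243\right) \left(M{\left(c{\left(14,-10 \right)} \right)} + 11175\right) = \left(-37711 - -8243\right) \left(-1 + 11175\right) = \left(-37711 + \left(-14484 + 22727\right)\right) 11174 = \left(-37711 + 8243\right) 11174 = \left(-29468\right) 11174 = -329275432$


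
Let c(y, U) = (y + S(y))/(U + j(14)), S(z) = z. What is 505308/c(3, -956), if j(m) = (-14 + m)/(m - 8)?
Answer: -80512408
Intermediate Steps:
j(m) = (-14 + m)/(-8 + m)
c(y, U) = 2*y/U (c(y, U) = (y + y)/(U + (-14 + 14)/(-8 + 14)) = (2*y)/(U + 0/6) = (2*y)/(U + (⅙)*0) = (2*y)/(U + 0) = (2*y)/U = 2*y/U)
505308/c(3, -956) = 505308/((2*3/(-956))) = 505308/((2*3*(-1/956))) = 505308/(-3/478) = 505308*(-478/3) = -80512408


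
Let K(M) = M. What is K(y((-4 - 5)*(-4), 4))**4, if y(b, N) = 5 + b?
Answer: 2825761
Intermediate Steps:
K(y((-4 - 5)*(-4), 4))**4 = (5 + (-4 - 5)*(-4))**4 = (5 - 9*(-4))**4 = (5 + 36)**4 = 41**4 = 2825761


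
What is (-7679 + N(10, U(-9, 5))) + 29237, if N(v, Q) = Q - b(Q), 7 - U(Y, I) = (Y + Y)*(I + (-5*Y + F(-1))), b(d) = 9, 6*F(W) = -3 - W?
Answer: 22450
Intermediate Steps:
F(W) = -1/2 - W/6 (F(W) = (-3 - W)/6 = -1/2 - W/6)
U(Y, I) = 7 - 2*Y*(-1/3 + I - 5*Y) (U(Y, I) = 7 - (Y + Y)*(I + (-5*Y + (-1/2 - 1/6*(-1)))) = 7 - 2*Y*(I + (-5*Y + (-1/2 + 1/6))) = 7 - 2*Y*(I + (-5*Y - 1/3)) = 7 - 2*Y*(I + (-1/3 - 5*Y)) = 7 - 2*Y*(-1/3 + I - 5*Y))
N(v, Q) = -9 + Q (N(v, Q) = Q - 1*9 = Q - 9 = -9 + Q)
(-7679 + N(10, U(-9, 5))) + 29237 = (-7679 + (-9 + (7 + 10*(-9)**2 + (2/3)*(-9) - 2*5*(-9)))) + 29237 = (-7679 + (-9 + (7 + 10*81 - 6 + 90))) + 29237 = (-7679 + (-9 + (7 + 810 - 6 + 90))) + 29237 = (-7679 + (-9 + 901)) + 29237 = (-7679 + 892) + 29237 = -6787 + 29237 = 22450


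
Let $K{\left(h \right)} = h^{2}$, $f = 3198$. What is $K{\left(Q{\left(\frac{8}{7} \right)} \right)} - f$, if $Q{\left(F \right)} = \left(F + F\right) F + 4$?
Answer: $- \frac{7573422}{2401} \approx -3154.3$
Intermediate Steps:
$Q{\left(F \right)} = 4 + 2 F^{2}$ ($Q{\left(F \right)} = 2 F F + 4 = 2 F^{2} + 4 = 4 + 2 F^{2}$)
$K{\left(Q{\left(\frac{8}{7} \right)} \right)} - f = \left(4 + 2 \left(\frac{8}{7}\right)^{2}\right)^{2} - 3198 = \left(4 + 2 \cdot \frac{64}{49}\right)^{2} - 3198 = \left(4 + \frac{128}{49}\right)^{2} - 3198 = \left(\frac{324}{49}\right)^{2} - 3198 = \frac{104976}{2401} - 3198 = - \frac{7573422}{2401}$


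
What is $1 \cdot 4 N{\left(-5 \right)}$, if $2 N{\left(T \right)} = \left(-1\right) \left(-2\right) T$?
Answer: $-20$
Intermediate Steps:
$N{\left(T \right)} = T$ ($N{\left(T \right)} = \frac{\left(-1\right) \left(-2\right) T}{2} = \frac{2 T}{2} = T$)
$1 \cdot 4 N{\left(-5 \right)} = 1 \cdot 4 \left(-5\right) = 4 \left(-5\right) = -20$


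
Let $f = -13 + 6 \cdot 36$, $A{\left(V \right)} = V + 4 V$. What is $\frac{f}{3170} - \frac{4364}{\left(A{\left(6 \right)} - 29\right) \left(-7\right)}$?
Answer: $\frac{13835301}{22190} \approx 623.49$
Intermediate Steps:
$A{\left(V \right)} = 5 V$
$f = 203$ ($f = -13 + 216 = 203$)
$\frac{f}{3170} - \frac{4364}{\left(A{\left(6 \right)} - 29\right) \left(-7\right)} = \frac{203}{3170} - \frac{4364}{\left(5 \cdot 6 - 29\right) \left(-7\right)} = 203 \cdot \frac{1}{3170} - \frac{4364}{\left(30 - 29\right) \left(-7\right)} = \frac{203}{3170} - \frac{4364}{1 \left(-7\right)} = \frac{203}{3170} - \frac{4364}{-7} = \frac{203}{3170} - - \frac{4364}{7} = \frac{203}{3170} + \frac{4364}{7} = \frac{13835301}{22190}$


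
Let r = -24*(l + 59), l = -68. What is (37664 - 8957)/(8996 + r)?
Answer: 4101/1316 ≈ 3.1163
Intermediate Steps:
r = 216 (r = -24*(-68 + 59) = -24*(-9) = 216)
(37664 - 8957)/(8996 + r) = (37664 - 8957)/(8996 + 216) = 28707/9212 = 28707*(1/9212) = 4101/1316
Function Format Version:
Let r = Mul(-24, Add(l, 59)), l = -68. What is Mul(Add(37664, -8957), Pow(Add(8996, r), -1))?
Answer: Rational(4101, 1316) ≈ 3.1163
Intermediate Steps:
r = 216 (r = Mul(-24, Add(-68, 59)) = Mul(-24, -9) = 216)
Mul(Add(37664, -8957), Pow(Add(8996, r), -1)) = Mul(Add(37664, -8957), Pow(Add(8996, 216), -1)) = Mul(28707, Pow(9212, -1)) = Mul(28707, Rational(1, 9212)) = Rational(4101, 1316)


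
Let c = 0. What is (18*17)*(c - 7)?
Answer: -2142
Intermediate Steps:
(18*17)*(c - 7) = (18*17)*(0 - 7) = 306*(-7) = -2142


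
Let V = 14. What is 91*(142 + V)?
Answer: 14196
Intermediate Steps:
91*(142 + V) = 91*(142 + 14) = 91*156 = 14196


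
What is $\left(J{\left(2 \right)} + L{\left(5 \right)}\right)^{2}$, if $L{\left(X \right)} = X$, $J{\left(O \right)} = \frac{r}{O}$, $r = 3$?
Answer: $\frac{169}{4} \approx 42.25$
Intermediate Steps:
$J{\left(O \right)} = \frac{3}{O}$
$\left(J{\left(2 \right)} + L{\left(5 \right)}\right)^{2} = \left(\frac{3}{2} + 5\right)^{2} = \left(\frac{13}{2}\right)^{2} = \frac{169}{4}$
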